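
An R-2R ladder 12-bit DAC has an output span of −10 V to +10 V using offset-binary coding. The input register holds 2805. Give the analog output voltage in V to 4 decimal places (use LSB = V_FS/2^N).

LSB = 20 V / 2^12 = 4.883 mV.
V_out = (−10) + 2805 × 0.00488281 V = 3.69629 V.

3.6963 V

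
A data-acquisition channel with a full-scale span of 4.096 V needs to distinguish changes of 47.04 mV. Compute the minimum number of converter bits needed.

Number of steps required ≥ 4.096 V / 47.04 mV = 87.07.
Need 2^N ≥ 87.07; 2^6 = 64, 2^7 = 128.
Minimum N = 7.

7 bits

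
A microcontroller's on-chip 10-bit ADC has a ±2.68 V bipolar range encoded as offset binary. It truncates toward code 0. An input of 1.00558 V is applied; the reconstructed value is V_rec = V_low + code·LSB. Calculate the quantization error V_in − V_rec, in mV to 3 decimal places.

One LSB is 5.36 V / 1024 = 5.234 mV.
Scaled input = 704.1108 LSBs, so code = 704.
V_rec = (−2.68) + 704·0.00523438 = 1.005 V.
Difference: 0.00058 V → 0.580 mV.

0.580 mV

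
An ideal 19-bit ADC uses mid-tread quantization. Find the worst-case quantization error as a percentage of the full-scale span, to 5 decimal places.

Rounding → worst-case error = ½ LSB = V_FS/2^20, so 100/1048576 = 9.53674e-05 % of full scale.

0.00010 %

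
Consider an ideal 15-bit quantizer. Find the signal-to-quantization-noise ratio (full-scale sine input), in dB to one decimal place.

92.1 dB

SNR ≈ 6.02·N + 1.76 dB = 6.02·15 + 1.76 = 92.06 dB.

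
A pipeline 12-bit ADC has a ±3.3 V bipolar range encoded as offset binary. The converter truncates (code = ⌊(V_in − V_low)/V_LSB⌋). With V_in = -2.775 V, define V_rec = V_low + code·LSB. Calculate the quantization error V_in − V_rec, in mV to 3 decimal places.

One LSB is 6.6 V / 4096 = 1.611 mV.
Scaled input = 325.8182 LSBs, so code = 325.
Code 325 maps back to (−3.3) + 325×0.00161133 V = -2.7763184 V.
Difference: 0.00131836 V → 1.318 mV.

1.318 mV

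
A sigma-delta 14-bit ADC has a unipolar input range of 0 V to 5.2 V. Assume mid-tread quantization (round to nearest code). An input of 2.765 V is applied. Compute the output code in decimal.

code 8712

With 16384 levels over 5.2 V, one step is 317.38 µV.
(V_in − V_low)/LSB = (2.765 − 0) / 0.000317383 = 8711.877.
Round → code 8712.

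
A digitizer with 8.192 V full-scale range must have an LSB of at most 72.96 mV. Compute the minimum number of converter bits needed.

7 bits

Number of steps required ≥ 8.192 V / 72.96 mV = 112.28.
Need 2^N ≥ 112.28; 2^6 = 64, 2^7 = 128.
Minimum N = 7.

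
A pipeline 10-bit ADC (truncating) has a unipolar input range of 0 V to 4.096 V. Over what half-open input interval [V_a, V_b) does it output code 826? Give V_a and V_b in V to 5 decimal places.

[3.30400 V, 3.30800 V)

LSB = 4.096/2^10 = 4.000 mV.
V_a = V_low + 826·LSB = 3.304 V; V_b = V_low + 827·LSB = 3.308 V.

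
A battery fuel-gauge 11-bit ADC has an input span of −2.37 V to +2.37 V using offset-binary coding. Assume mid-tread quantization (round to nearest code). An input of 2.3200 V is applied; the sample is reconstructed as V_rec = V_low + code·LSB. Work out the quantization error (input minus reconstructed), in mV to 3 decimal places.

0.918 mV

LSB = 4.74/2^11 = 2.314 mV.
(2.3200 − (−2.37))/0.00231445 = 2026.3966; round gives code 2026.
Reconstructed: 2.319082 V.
Difference: 0.000917969 V → 0.918 mV.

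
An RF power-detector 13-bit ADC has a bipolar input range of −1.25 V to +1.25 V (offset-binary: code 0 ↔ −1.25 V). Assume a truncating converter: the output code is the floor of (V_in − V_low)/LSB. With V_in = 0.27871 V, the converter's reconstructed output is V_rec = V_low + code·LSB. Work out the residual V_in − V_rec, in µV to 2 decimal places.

One LSB is 2.5 V / 8192 = 305.18 µV.
(0.27871 − (−1.25))/0.000305176 = 5009.2769; ⌊·⌋ gives code 5009.
Code 5009 maps back to (−1.25) + 5009×0.000305176 V = 0.27862549 V.
V_in − V_rec = 8.45117e-05 V = 84.51 µV.

84.51 µV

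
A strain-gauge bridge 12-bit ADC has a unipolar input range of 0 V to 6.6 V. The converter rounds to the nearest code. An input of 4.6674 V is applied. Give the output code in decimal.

code 2897

Full-scale span = 6.6 V; LSB = 6.6/2^12 = 1.611 mV.
(V_in − V_low)/LSB = (4.6674 − 0) / 0.00161133 = 2896.617.
So the output code is 2897.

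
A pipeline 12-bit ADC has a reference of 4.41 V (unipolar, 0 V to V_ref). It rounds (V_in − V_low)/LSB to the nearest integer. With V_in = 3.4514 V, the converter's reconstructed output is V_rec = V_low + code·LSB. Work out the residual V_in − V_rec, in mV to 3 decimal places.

-0.372 mV

Step size: 4.41 V ÷ 2^12 = 1.077 mV.
Scaled input = 3205.6541 LSBs, so code = 3206.
Reconstructed: 3.4517725 V.
Error = 3.4514 − 3.4517725 = -0.000372461 V = -0.372 mV.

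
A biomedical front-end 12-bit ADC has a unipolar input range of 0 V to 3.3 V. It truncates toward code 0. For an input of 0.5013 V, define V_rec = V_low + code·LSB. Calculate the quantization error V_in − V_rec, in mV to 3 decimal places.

LSB = 3.3/2^12 = 0.806 mV.
(V_in − V_low)/LSB = (0.5013 − 0)/0.000805664 = 622.2196 → code 622 (floor).
Code 622 maps back to 0 + 622×0.000805664 V = 0.50112305 V.
V_in − V_rec = 0.000176953 V = 0.177 mV.

0.177 mV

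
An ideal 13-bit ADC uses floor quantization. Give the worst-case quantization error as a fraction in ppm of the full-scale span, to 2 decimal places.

122.07 ppm

Truncating → worst-case error = 1 LSB = V_FS/2^13, so 1e+06/8192 = 122.07 ppm of full scale.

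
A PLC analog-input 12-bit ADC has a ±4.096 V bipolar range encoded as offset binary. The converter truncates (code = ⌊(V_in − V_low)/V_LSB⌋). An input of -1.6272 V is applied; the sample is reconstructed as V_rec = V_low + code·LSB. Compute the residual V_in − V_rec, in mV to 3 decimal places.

0.800 mV

One LSB is 8.192 V / 4096 = 2.000 mV.
Scaled input = 1234.4000 LSBs, so code = 1234.
V_rec = (−4.096) + 1234·0.002 = -1.628 V.
V_in − V_rec = 0.0008 V = 0.800 mV.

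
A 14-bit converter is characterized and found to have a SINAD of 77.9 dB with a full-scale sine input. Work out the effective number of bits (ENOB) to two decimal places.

ENOB = (SINAD − 1.76) / 6.02 = (77.9 − 1.76)/6.02 = 12.648.

12.65 bits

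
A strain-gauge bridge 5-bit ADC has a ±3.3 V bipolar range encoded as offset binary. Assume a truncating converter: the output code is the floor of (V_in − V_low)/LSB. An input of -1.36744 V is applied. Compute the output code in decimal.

With 32 levels over 6.6 V, one step is 206.250 mV.
Input sits at 9.370 steps above V_low.
Floor → code 9.

code 9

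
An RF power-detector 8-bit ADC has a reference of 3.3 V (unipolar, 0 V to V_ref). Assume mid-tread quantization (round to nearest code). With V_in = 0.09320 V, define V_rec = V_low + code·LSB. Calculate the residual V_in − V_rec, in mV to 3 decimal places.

2.966 mV

Step size: 3.3 V ÷ 2^8 = 12.891 mV.
(0.09320 − 0)/0.0128906 = 7.2301; round gives code 7.
Reconstructed: 0.090234375 V.
Error = 0.09320 − 0.090234375 = 0.00296562 V = 2.966 mV.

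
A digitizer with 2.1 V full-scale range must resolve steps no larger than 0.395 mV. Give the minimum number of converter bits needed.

13 bits

Number of steps required ≥ 2.1 V / 0.395 mV = 5316.46.
Need 2^N ≥ 5316.46; 2^12 = 4096, 2^13 = 8192.
Minimum N = 13.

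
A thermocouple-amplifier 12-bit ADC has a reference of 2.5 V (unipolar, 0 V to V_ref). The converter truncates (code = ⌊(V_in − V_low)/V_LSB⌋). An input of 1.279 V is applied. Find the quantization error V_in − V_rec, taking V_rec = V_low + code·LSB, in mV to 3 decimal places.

LSB = 2.5/2^12 = 0.610 mV.
Scaled input = 2095.5136 LSBs, so code = 2095.
Code 2095 maps back to 0 + 2095×0.000610352 V = 1.2786865 V.
V_in − V_rec = 0.000313477 V = 0.313 mV.

0.313 mV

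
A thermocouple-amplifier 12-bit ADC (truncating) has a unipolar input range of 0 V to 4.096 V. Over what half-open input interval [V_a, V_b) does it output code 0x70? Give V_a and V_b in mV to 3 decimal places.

[112.000 mV, 113.000 mV)

LSB = 4.096/2^12 = 1.000 mV.
Code 0x70 = 112 decimal.
V_a = V_low + 112·LSB = 0.112 V; V_b = V_low + 113·LSB = 0.113 V.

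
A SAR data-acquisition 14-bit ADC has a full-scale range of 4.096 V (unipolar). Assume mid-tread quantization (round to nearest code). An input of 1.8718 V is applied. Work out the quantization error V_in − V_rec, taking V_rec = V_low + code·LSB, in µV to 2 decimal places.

One LSB is 4.096 V / 16384 = 250.00 µV.
(1.8718 − 0)/0.00025 = 7487.2000; round gives code 7487.
Reconstructed: 1.87175 V.
V_in − V_rec = 5e-05 V = 50.00 µV.

50.00 µV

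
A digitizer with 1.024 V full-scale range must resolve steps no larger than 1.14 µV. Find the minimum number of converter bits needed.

Number of steps required ≥ 1.024 V / 1.14 µV = 898245.61.
Need 2^N ≥ 898245.61; 2^19 = 524288, 2^20 = 1048576.
Minimum N = 20.

20 bits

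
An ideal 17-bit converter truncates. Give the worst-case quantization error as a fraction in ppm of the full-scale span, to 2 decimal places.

Truncating → worst-case error = 1 LSB = V_FS/2^17, so 1e+06/131072 = 7.62939 ppm of full scale.

7.63 ppm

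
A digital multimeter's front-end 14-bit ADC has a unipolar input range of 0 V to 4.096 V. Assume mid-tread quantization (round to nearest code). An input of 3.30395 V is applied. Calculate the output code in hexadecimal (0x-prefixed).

code 0x33A0 (decimal 13216)

With 16384 levels over 4.096 V, one step is 250.00 µV.
Input sits at 13215.800 steps above V_low.
round(13215.800) = 13216.
In hexadecimal (0x-prefixed): 0x33A0.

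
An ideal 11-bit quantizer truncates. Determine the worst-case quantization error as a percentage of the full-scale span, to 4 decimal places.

0.0488 %

Truncating → worst-case error = 1 LSB = V_FS/2^11, so 100/2048 = 0.0488281 % of full scale.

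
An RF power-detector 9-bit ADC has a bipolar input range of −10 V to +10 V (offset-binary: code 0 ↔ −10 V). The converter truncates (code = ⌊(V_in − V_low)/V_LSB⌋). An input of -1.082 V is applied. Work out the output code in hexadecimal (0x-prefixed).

With 512 levels over 20 V, one step is 39.062 mV.
(-1.082 − (−10)) / 0.0390625 = 228.301 LSBs.
So the output code is 228.
In hexadecimal (0x-prefixed): 0xE4.

code 0xE4 (decimal 228)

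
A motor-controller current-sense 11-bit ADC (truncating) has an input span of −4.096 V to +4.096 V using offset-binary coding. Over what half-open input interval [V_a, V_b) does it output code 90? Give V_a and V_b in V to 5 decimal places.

LSB = 8.192/2^11 = 4.000 mV.
V_a = V_low + 90·LSB = -3.736 V; V_b = V_low + 91·LSB = -3.732 V.

[-3.73600 V, -3.73200 V)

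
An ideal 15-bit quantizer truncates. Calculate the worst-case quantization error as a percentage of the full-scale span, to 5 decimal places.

Truncating → worst-case error = 1 LSB = V_FS/2^15, so 100/32768 = 0.00305176 % of full scale.

0.00305 %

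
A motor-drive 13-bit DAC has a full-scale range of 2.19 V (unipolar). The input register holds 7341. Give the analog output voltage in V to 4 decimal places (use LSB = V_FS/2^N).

1.9625 V

LSB = 2.19 V / 2^13 = 267.33 µV.
V_out = 0 + 7341 × 0.000267334 V = 1.9625 V.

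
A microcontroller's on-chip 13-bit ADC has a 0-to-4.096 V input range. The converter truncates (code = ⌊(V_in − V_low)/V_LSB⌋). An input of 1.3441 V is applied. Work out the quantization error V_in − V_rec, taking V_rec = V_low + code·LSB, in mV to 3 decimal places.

One LSB is 4.096 V / 8192 = 0.500 mV.
(V_in − V_low)/LSB = (1.3441 − 0)/0.0005 = 2688.2000 → code 2688 (floor).
V_rec = 0 + 2688·0.0005 = 1.344 V.
Error = 1.3441 − 1.344 = 0.0001 V = 0.100 mV.

0.100 mV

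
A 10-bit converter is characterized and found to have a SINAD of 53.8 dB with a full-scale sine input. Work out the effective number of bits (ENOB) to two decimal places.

8.64 bits

ENOB = (SINAD − 1.76) / 6.02 = (53.8 − 1.76)/6.02 = 8.645.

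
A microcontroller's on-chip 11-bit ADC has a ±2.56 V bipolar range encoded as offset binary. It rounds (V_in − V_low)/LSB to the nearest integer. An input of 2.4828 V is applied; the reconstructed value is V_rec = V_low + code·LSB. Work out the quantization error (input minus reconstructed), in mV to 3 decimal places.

0.300 mV

LSB = 5.12/2^11 = 2.500 mV.
Scaled input = 2017.1200 LSBs, so code = 2017.
V_rec = (−2.56) + 2017·0.0025 = 2.4825 V.
Difference: 0.0003 V → 0.300 mV.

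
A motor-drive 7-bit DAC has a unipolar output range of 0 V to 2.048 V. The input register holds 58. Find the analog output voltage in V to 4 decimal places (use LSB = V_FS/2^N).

0.9280 V

LSB = 2.048 V / 2^7 = 16.000 mV.
V_out = 0 + 58 × 0.016 V = 0.928 V.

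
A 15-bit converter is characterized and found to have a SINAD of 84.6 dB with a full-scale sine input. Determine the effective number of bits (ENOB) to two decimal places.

ENOB = (SINAD − 1.76) / 6.02 = (84.6 − 1.76)/6.02 = 13.761.

13.76 bits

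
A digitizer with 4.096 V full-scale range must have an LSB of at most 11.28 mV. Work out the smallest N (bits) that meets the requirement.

Number of steps required ≥ 4.096 V / 11.28 mV = 363.12.
Need 2^N ≥ 363.12; 2^8 = 256, 2^9 = 512.
Minimum N = 9.

9 bits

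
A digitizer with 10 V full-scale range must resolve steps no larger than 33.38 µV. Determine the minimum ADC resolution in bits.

Number of steps required ≥ 10 V / 33.38 µV = 299580.59.
Need 2^N ≥ 299580.59; 2^18 = 262144, 2^19 = 524288.
Minimum N = 19.

19 bits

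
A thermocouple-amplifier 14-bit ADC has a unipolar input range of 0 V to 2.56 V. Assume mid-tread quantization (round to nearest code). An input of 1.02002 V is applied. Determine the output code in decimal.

code 6528

Full-scale span = 2.56 V; LSB = 2.56/2^14 = 156.25 µV.
(V_in − V_low)/LSB = (1.02002 − 0) / 0.00015625 = 6528.128.
round(6528.128) = 6528.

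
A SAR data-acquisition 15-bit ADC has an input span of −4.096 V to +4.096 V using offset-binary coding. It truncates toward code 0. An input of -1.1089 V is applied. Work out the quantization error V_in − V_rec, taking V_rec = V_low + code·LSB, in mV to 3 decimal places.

LSB = 8.192/2^15 = 250.00 µV.
(-1.1089 − (−4.096))/0.00025 = 11948.4000; ⌊·⌋ gives code 11948.
Code 11948 maps back to (−4.096) + 11948×0.00025 V = -1.109 V.
Difference: 0.0001 V → 0.100 mV.

0.100 mV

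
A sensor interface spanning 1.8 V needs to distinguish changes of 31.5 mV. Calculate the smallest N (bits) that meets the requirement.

Number of steps required ≥ 1.8 V / 31.5 mV = 57.14.
Need 2^N ≥ 57.14; 2^5 = 32, 2^6 = 64.
Minimum N = 6.

6 bits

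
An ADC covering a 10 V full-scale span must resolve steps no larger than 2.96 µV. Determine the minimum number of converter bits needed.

Number of steps required ≥ 10 V / 2.96 µV = 3378378.38.
Need 2^N ≥ 3378378.38; 2^21 = 2097152, 2^22 = 4194304.
Minimum N = 22.

22 bits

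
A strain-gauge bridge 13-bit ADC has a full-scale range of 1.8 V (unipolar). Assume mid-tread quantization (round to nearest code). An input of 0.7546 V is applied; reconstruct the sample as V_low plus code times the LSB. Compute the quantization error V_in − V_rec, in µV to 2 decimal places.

58.98 µV

Step size: 1.8 V ÷ 2^13 = 219.73 µV.
(0.7546 − 0)/0.000219727 = 3434.2684; round gives code 3434.
Code 3434 maps back to 0 + 3434×0.000219727 V = 0.75454102 V.
Error = 0.7546 − 0.75454102 = 5.89844e-05 V = 58.98 µV.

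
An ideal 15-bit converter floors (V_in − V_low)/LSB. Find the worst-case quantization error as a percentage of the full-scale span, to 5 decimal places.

0.00305 %

Truncating → worst-case error = 1 LSB = V_FS/2^15, so 100/32768 = 0.00305176 % of full scale.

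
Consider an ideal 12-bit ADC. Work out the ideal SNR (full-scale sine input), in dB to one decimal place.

SNR ≈ 6.02·N + 1.76 dB = 6.02·12 + 1.76 = 74.00 dB.

74.0 dB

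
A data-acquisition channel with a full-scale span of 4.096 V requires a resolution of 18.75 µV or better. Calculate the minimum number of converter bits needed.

18 bits

Number of steps required ≥ 4.096 V / 18.75 µV = 218453.33.
Need 2^N ≥ 218453.33; 2^17 = 131072, 2^18 = 262144.
Minimum N = 18.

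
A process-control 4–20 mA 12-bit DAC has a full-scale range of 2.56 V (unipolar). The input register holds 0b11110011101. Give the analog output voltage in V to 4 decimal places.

LSB = 2.56 V / 2^12 = 0.625 mV.
Code 0b11110011101 = 1949 decimal.
V_out = 0 + 1949 × 0.000625 V = 1.21812 V.

1.2181 V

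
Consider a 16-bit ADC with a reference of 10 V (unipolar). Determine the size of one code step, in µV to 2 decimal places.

152.59 µV

Full-scale span = 10 V.
LSB = 10 / 2^16 = 10 / 65536 = 0.000152588 V = 152.59 µV.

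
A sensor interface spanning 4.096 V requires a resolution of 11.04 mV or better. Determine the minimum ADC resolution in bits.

Number of steps required ≥ 4.096 V / 11.04 mV = 371.01.
Need 2^N ≥ 371.01; 2^8 = 256, 2^9 = 512.
Minimum N = 9.

9 bits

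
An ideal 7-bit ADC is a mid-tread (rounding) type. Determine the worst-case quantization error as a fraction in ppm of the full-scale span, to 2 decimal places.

Rounding → worst-case error = ½ LSB = V_FS/2^8, so 1e+06/256 = 3906.25 ppm of full scale.

3906.25 ppm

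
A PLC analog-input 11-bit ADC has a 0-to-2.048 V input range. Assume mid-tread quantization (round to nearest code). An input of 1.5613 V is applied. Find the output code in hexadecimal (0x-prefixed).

code 0x619 (decimal 1561)

Full-scale span = 2.048 V; LSB = 2.048/2^11 = 1.000 mV.
Input sits at 1561.300 steps above V_low.
round(1561.300) = 1561.
In hexadecimal (0x-prefixed): 0x619.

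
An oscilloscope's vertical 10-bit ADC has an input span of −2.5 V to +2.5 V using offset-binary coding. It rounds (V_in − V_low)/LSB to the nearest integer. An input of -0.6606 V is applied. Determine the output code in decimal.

code 377

Full-scale span = 5 V; LSB = 5/2^10 = 4.883 mV.
Input sits at 376.709 steps above V_low.
Round → code 377.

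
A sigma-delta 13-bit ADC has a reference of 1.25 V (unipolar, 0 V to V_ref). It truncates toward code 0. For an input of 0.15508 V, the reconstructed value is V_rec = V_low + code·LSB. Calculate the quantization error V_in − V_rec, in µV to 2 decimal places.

50.70 µV

Step size: 1.25 V ÷ 2^13 = 152.59 µV.
(0.15508 − 0)/0.000152588 = 1016.3323; ⌊·⌋ gives code 1016.
V_rec = 0 + 1016·0.000152588 = 0.1550293 V.
Difference: 5.07031e-05 V → 50.70 µV.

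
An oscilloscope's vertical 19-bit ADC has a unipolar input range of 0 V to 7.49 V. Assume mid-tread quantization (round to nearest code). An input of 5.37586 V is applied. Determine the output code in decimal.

LSB = 7.49 V / 524288 = 14.29 µV.
(5.37586 − 0) / 1.4286e-05 = 376301.587 LSBs.
So the output code is 376302.

code 376302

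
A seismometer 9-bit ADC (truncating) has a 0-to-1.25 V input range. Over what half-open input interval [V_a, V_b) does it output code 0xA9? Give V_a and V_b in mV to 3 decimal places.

LSB = 1.25/2^9 = 2.441 mV.
Code 0xA9 = 169 decimal.
V_a = V_low + 169·LSB = 0.412598 V; V_b = V_low + 170·LSB = 0.415039 V.

[412.598 mV, 415.039 mV)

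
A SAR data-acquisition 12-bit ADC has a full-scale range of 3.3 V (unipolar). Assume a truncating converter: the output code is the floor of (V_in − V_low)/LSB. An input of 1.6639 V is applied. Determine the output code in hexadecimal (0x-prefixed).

code 0x811 (decimal 2065)

With 4096 levels over 3.3 V, one step is 0.806 mV.
(1.6639 − 0) / 0.000805664 = 2065.253 LSBs.
⌊·⌋(2065.253) = 2065.
In hexadecimal (0x-prefixed): 0x811.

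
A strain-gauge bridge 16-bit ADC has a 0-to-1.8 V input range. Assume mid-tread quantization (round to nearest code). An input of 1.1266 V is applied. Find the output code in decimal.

code 41018

With 65536 levels over 1.8 V, one step is 27.47 µV.
(V_in − V_low)/LSB = (1.1266 − 0) / 2.74658e-05 = 41018.254.
So the output code is 41018.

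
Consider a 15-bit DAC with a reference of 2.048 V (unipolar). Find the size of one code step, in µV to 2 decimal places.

62.50 µV

Full-scale span = 2.048 V.
LSB = 2.048 / 2^15 = 2.048 / 32768 = 6.25e-05 V = 62.50 µV.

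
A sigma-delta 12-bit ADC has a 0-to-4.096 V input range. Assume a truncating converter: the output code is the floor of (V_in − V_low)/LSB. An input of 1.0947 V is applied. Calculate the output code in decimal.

code 1094

With 4096 levels over 4.096 V, one step is 1.000 mV.
Input sits at 1094.700 steps above V_low.
⌊·⌋(1094.700) = 1094.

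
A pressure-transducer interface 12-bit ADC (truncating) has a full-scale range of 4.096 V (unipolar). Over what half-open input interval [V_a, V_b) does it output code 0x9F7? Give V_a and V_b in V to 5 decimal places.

LSB = 4.096/2^12 = 1.000 mV.
Code 0x9F7 = 2551 decimal.
V_a = V_low + 2551·LSB = 2.551 V; V_b = V_low + 2552·LSB = 2.552 V.

[2.55100 V, 2.55200 V)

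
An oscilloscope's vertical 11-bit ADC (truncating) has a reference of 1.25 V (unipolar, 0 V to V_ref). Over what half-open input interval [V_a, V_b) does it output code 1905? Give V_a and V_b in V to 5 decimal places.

LSB = 1.25/2^11 = 0.610 mV.
V_a = V_low + 1905·LSB = 1.16272 V; V_b = V_low + 1906·LSB = 1.16333 V.

[1.16272 V, 1.16333 V)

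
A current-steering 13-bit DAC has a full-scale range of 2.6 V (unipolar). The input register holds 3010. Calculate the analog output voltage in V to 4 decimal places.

0.9553 V

LSB = 2.6 V / 2^13 = 317.38 µV.
V_out = 0 + 3010 × 0.000317383 V = 0.955322 V.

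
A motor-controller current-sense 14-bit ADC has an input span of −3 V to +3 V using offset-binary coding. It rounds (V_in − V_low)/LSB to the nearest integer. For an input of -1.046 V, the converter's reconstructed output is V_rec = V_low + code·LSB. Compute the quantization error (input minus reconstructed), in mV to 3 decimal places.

One LSB is 6 V / 16384 = 366.21 µV.
Scaled input = 5335.7227 LSBs, so code = 5336.
Code 5336 maps back to (−3) + 5336×0.000366211 V = -1.0458984 V.
V_in − V_rec = -0.000101562 V = -0.102 mV.

-0.102 mV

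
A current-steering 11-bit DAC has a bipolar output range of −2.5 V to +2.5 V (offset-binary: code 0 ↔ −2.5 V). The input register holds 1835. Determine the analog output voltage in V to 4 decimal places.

LSB = 5 V / 2^11 = 2.441 mV.
V_out = (−2.5) + 1835 × 0.00244141 V = 1.97998 V.

1.9800 V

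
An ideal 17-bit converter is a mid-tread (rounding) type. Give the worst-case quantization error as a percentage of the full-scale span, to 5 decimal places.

0.00038 %

Rounding → worst-case error = ½ LSB = V_FS/2^18, so 100/262144 = 0.00038147 % of full scale.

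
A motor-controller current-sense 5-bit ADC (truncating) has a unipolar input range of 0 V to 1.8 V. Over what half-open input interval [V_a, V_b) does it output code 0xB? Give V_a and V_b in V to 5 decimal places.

LSB = 1.8/2^5 = 56.250 mV.
Code 0xB = 11 decimal.
V_a = V_low + 11·LSB = 0.61875 V; V_b = V_low + 12·LSB = 0.675 V.

[0.61875 V, 0.67500 V)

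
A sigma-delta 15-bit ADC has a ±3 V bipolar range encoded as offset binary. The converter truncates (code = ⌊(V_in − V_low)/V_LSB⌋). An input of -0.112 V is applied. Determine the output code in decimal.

With 32768 levels over 6 V, one step is 183.11 µV.
(V_in − V_low)/LSB = (-0.112 − (−3)) / 0.000183105 = 15772.331.
Floor → code 15772.

code 15772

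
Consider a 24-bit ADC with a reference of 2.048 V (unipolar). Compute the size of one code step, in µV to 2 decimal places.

0.12 µV

Full-scale span = 2.048 V.
LSB = 2.048 / 2^24 = 2.048 / 16777216 = 1.2207e-07 V = 0.12 µV.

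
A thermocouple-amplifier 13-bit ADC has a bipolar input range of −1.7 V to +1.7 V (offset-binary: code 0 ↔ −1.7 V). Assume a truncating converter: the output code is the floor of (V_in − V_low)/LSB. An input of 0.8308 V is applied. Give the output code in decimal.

code 6097

LSB = 3.4 V / 8192 = 415.04 µV.
(V_in − V_low)/LSB = (0.8308 − (−1.7)) / 0.000415039 = 6097.739.
⌊·⌋(6097.739) = 6097.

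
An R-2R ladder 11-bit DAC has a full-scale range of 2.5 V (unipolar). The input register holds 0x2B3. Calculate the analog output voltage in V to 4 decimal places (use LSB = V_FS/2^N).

LSB = 2.5 V / 2^11 = 1.221 mV.
Code 0x2B3 = 691 decimal.
V_out = 0 + 691 × 0.0012207 V = 0.843506 V.

0.8435 V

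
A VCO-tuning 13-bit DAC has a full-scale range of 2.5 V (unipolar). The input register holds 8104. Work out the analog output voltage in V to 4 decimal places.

LSB = 2.5 V / 2^13 = 305.18 µV.
V_out = 0 + 8104 × 0.000305176 V = 2.47314 V.

2.4731 V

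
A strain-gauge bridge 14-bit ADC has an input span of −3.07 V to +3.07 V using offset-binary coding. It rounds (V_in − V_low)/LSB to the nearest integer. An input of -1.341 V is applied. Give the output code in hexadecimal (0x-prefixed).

LSB = 6.14 V / 16384 = 374.76 µV.
(V_in − V_low)/LSB = (-1.341 − (−3.07)) / 0.000374756 = 4613.670.
So the output code is 4614.
In hexadecimal (0x-prefixed): 0x1206.

code 0x1206 (decimal 4614)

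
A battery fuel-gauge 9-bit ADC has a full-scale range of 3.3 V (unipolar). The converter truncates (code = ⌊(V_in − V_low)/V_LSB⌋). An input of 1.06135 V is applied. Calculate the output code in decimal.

LSB = 3.3 V / 512 = 6.445 mV.
Input sits at 164.670 steps above V_low.
So the output code is 164.

code 164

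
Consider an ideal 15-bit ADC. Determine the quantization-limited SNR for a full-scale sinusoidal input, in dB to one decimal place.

SNR ≈ 6.02·N + 1.76 dB = 6.02·15 + 1.76 = 92.06 dB.

92.1 dB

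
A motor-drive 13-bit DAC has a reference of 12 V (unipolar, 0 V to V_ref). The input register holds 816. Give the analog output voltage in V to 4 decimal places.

1.1953 V

LSB = 12 V / 2^13 = 1.465 mV.
V_out = 0 + 816 × 0.00146484 V = 1.19531 V.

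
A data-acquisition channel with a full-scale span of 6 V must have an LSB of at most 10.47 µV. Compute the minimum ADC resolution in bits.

20 bits

Number of steps required ≥ 6 V / 10.47 µV = 573065.90.
Need 2^N ≥ 573065.90; 2^19 = 524288, 2^20 = 1048576.
Minimum N = 20.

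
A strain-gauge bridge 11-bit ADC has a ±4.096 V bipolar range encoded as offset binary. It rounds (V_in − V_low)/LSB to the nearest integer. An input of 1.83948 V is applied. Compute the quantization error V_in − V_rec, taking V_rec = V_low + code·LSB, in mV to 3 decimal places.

-0.520 mV

Step size: 8.192 V ÷ 2^11 = 4.000 mV.
(V_in − V_low)/LSB = (1.83948 − (−4.096))/0.004 = 1483.8700 → code 1484 (round).
Reconstructed: 1.84 V.
V_in − V_rec = -0.00052 V = -0.520 mV.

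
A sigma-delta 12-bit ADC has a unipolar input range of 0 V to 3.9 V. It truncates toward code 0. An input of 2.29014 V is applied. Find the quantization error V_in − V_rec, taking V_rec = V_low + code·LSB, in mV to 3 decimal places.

0.223 mV

LSB = 3.9/2^12 = 0.952 mV.
(2.29014 − 0)/0.000952148 = 2405.2342; ⌊·⌋ gives code 2405.
Reconstructed: 2.289917 V.
Difference: 0.000223008 V → 0.223 mV.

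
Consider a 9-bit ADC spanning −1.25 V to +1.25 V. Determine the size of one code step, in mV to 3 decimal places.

Full-scale span = 2.5 V.
LSB = 2.5 / 2^9 = 2.5 / 512 = 0.00488281 V = 4.883 mV.

4.883 mV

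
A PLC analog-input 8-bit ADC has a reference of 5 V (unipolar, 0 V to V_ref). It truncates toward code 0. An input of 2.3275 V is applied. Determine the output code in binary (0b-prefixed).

LSB = 5 V / 256 = 19.531 mV.
(V_in − V_low)/LSB = (2.3275 − 0) / 0.0195312 = 119.168.
⌊·⌋(119.168) = 119.
In binary (0b-prefixed): 0b1110111.

code 0b1110111 (decimal 119)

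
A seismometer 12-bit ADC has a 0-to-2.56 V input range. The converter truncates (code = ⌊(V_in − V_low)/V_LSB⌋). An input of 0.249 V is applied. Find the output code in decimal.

code 398

Full-scale span = 2.56 V; LSB = 2.56/2^12 = 0.625 mV.
(V_in − V_low)/LSB = (0.249 − 0) / 0.000625 = 398.400.
⌊·⌋(398.400) = 398.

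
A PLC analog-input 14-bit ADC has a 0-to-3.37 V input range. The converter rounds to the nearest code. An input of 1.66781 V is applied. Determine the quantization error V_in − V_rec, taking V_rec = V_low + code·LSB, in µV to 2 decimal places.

One LSB is 3.37 V / 16384 = 205.69 µV.
(V_in − V_low)/LSB = (1.66781 − 0)/0.000205688 = 8108.4270 → code 8108 (round).
Code 8108 maps back to 0 + 8108×0.000205688 V = 1.6677222 V.
V_in − V_rec = 8.7832e-05 V = 87.83 µV.

87.83 µV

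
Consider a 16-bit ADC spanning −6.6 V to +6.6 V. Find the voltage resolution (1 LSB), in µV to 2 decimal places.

Full-scale span = 13.2 V.
LSB = 13.2 / 2^16 = 13.2 / 65536 = 0.000201416 V = 201.42 µV.

201.42 µV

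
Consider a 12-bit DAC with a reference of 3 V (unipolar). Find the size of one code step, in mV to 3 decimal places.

0.732 mV

Full-scale span = 3 V.
LSB = 3 / 2^12 = 3 / 4096 = 0.000732422 V = 0.732 mV.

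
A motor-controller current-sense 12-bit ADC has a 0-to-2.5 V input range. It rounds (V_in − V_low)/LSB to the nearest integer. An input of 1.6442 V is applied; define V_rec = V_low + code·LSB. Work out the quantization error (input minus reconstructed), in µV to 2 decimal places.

One LSB is 2.5 V / 4096 = 0.610 mV.
Scaled input = 2693.8573 LSBs, so code = 2694.
V_rec = 0 + 2694·0.000610352 = 1.6442871 V.
Difference: -8.71094e-05 V → -87.11 µV.

-87.11 µV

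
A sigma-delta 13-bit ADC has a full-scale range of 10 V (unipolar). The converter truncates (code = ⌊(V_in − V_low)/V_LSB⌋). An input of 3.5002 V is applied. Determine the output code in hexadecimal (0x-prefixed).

With 8192 levels over 10 V, one step is 1.221 mV.
(V_in − V_low)/LSB = (3.5002 − 0) / 0.0012207 = 2867.364.
⌊·⌋(2867.364) = 2867.
In hexadecimal (0x-prefixed): 0xB33.

code 0xB33 (decimal 2867)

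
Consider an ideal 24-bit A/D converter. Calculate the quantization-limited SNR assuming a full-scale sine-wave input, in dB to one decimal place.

SNR ≈ 6.02·N + 1.76 dB = 6.02·24 + 1.76 = 146.24 dB.

146.2 dB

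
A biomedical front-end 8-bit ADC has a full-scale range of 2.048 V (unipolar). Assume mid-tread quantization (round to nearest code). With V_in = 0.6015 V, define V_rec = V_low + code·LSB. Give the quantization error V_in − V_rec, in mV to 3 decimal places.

LSB = 2.048/2^8 = 8.000 mV.
(0.6015 − 0)/0.008 = 75.1875; round gives code 75.
Reconstructed: 0.6 V.
Error = 0.6015 − 0.6 = 0.0015 V = 1.500 mV.

1.500 mV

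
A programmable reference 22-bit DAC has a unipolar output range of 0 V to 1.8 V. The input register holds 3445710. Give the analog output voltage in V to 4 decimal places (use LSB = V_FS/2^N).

LSB = 1.8 V / 2^22 = 0.43 µV.
V_out = 0 + 3445710 × 4.29153e-07 V = 1.47874 V.

1.4787 V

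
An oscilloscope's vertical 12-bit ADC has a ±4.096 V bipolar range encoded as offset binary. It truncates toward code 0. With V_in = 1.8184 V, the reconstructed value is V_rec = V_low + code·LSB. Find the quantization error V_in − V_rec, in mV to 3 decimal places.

0.400 mV

One LSB is 8.192 V / 4096 = 2.000 mV.
(1.8184 − (−4.096))/0.002 = 2957.2000; ⌊·⌋ gives code 2957.
Reconstructed: 1.818 V.
V_in − V_rec = 0.0004 V = 0.400 mV.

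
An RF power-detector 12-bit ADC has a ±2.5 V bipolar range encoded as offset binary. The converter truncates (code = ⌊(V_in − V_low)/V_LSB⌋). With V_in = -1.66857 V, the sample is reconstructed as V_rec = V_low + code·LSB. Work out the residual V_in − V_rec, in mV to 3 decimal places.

LSB = 5/2^12 = 1.221 mV.
(V_in − V_low)/LSB = (-1.66857 − (−2.5))/0.0012207 = 681.1075 → code 681 (floor).
V_rec = (−2.5) + 681·0.0012207 = -1.6687012 V.
Error = -1.66857 − (−1.6687012) = 0.000131172 V = 0.131 mV.

0.131 mV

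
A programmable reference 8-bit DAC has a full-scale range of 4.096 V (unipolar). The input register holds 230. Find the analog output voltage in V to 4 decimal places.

LSB = 4.096 V / 2^8 = 16.000 mV.
V_out = 0 + 230 × 0.016 V = 3.68 V.

3.6800 V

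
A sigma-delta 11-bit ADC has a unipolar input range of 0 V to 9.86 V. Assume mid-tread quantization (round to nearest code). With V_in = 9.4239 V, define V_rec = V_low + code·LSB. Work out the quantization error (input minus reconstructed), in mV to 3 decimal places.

One LSB is 9.86 V / 2048 = 4.814 mV.
(9.4239 − 0)/0.00481445 = 1957.4186; round gives code 1957.
V_rec = 0 + 1957·0.00481445 = 9.4218848 V.
Difference: 0.00201523 V → 2.015 mV.

2.015 mV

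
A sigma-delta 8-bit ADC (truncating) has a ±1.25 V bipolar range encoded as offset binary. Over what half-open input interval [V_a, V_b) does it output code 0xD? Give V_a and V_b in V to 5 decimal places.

LSB = 2.5/2^8 = 9.766 mV.
Code 0xD = 13 decimal.
V_a = V_low + 13·LSB = -1.12305 V; V_b = V_low + 14·LSB = -1.11328 V.

[-1.12305 V, -1.11328 V)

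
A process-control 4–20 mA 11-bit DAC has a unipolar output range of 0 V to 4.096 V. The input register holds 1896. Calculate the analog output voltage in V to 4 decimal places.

3.7920 V

LSB = 4.096 V / 2^11 = 2.000 mV.
V_out = 0 + 1896 × 0.002 V = 3.792 V.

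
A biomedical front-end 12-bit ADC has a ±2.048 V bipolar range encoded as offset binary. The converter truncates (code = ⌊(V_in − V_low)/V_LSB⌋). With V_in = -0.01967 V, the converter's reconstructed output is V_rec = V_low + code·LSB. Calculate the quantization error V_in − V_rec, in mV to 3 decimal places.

Step size: 4.096 V ÷ 2^12 = 1.000 mV.
Scaled input = 2028.3300 LSBs, so code = 2028.
Code 2028 maps back to (−2.048) + 2028×0.001 V = -0.02 V.
Error = -0.01967 − (−0.02) = 0.00033 V = 0.330 mV.

0.330 mV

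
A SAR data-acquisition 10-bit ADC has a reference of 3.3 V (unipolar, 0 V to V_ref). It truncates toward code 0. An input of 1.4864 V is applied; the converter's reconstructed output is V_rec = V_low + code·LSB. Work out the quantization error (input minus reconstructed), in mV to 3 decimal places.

Step size: 3.3 V ÷ 2^10 = 3.223 mV.
(V_in − V_low)/LSB = (1.4864 − 0)/0.00322266 = 461.2344 → code 461 (floor).
V_rec = 0 + 461·0.00322266 = 1.4856445 V.
Error = 1.4864 − 1.4856445 = 0.000755469 V = 0.755 mV.

0.755 mV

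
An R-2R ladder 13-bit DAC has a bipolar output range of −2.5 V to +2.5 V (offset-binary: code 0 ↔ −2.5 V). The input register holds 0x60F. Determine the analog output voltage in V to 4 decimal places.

LSB = 5 V / 2^13 = 0.610 mV.
Code 0x60F = 1551 decimal.
V_out = (−2.5) + 1551 × 0.000610352 V = -1.55334 V.

-1.5533 V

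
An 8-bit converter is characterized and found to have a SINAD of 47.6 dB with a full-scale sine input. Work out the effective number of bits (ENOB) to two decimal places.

ENOB = (SINAD − 1.76) / 6.02 = (47.6 − 1.76)/6.02 = 7.615.

7.61 bits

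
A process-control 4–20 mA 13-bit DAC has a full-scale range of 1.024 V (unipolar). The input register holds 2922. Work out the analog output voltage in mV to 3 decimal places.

365.250 mV

LSB = 1.024 V / 2^13 = 125.00 µV.
V_out = 0 + 2922 × 0.000125 V = 0.36525 V.
= 365.250 mV.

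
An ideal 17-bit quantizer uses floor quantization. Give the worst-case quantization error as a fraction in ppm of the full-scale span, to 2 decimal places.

Truncating → worst-case error = 1 LSB = V_FS/2^17, so 1e+06/131072 = 7.62939 ppm of full scale.

7.63 ppm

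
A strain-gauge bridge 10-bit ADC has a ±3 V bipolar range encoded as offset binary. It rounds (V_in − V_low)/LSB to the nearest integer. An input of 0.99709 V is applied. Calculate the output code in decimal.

With 1024 levels over 6 V, one step is 5.859 mV.
Input sits at 682.170 steps above V_low.
round(682.170) = 682.

code 682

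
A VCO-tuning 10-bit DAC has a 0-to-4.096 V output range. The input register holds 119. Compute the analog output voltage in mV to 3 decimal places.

LSB = 4.096 V / 2^10 = 4.000 mV.
V_out = 0 + 119 × 0.004 V = 0.476 V.
= 476.000 mV.

476.000 mV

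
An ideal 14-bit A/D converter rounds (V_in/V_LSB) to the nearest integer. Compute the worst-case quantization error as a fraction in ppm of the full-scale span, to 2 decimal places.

30.52 ppm

Rounding → worst-case error = ½ LSB = V_FS/2^15, so 1e+06/32768 = 30.5176 ppm of full scale.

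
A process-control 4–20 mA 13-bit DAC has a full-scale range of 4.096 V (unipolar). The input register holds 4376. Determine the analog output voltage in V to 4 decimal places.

2.1880 V

LSB = 4.096 V / 2^13 = 0.500 mV.
V_out = 0 + 4376 × 0.0005 V = 2.188 V.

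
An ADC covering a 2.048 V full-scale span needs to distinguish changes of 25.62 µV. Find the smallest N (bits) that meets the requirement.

Number of steps required ≥ 2.048 V / 25.62 µV = 79937.55.
Need 2^N ≥ 79937.55; 2^16 = 65536, 2^17 = 131072.
Minimum N = 17.

17 bits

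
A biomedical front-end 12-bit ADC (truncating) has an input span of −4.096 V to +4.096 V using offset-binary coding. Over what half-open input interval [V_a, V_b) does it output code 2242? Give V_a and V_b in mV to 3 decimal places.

[388.000 mV, 390.000 mV)

LSB = 8.192/2^12 = 2.000 mV.
V_a = V_low + 2242·LSB = 0.388 V; V_b = V_low + 2243·LSB = 0.39 V.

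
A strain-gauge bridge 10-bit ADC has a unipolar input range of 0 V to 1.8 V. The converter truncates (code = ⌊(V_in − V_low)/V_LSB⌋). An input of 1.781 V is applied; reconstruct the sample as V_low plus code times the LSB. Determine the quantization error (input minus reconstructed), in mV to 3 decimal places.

Step size: 1.8 V ÷ 2^10 = 1.758 mV.
(1.781 − 0)/0.00175781 = 1013.1911; ⌊·⌋ gives code 1013.
Reconstructed: 1.7806641 V.
V_in − V_rec = 0.000335937 V = 0.336 mV.

0.336 mV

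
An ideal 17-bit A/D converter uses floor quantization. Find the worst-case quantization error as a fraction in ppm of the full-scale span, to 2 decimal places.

Truncating → worst-case error = 1 LSB = V_FS/2^17, so 1e+06/131072 = 7.62939 ppm of full scale.

7.63 ppm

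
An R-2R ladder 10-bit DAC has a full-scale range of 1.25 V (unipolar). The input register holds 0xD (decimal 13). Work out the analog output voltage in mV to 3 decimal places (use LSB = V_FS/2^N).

LSB = 1.25 V / 2^10 = 1.221 mV.
Code 0xD = 13 decimal.
V_out = 0 + 13 × 0.0012207 V = 0.0158691 V.
= 15.869 mV.

15.869 mV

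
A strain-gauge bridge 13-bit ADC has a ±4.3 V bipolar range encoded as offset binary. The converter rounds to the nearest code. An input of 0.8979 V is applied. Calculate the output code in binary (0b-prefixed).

code 0b1001101010111 (decimal 4951)

LSB = 8.6 V / 8192 = 1.050 mV.
(0.8979 − (−4.3)) / 0.0010498 = 4951.302 LSBs.
round(4951.302) = 4951.
In binary (0b-prefixed): 0b1001101010111.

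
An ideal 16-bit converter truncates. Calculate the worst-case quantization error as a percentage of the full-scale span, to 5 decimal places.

0.00153 %

Truncating → worst-case error = 1 LSB = V_FS/2^16, so 100/65536 = 0.00152588 % of full scale.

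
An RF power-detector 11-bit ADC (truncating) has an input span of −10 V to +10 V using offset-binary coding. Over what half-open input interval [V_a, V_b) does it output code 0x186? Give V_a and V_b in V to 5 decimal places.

LSB = 20/2^11 = 9.766 mV.
Code 0x186 = 390 decimal.
V_a = V_low + 390·LSB = -6.19141 V; V_b = V_low + 391·LSB = -6.18164 V.

[-6.19141 V, -6.18164 V)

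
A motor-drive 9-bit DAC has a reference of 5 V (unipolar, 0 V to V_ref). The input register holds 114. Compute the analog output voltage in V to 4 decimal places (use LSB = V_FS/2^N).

LSB = 5 V / 2^9 = 9.766 mV.
V_out = 0 + 114 × 0.00976562 V = 1.11328 V.

1.1133 V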